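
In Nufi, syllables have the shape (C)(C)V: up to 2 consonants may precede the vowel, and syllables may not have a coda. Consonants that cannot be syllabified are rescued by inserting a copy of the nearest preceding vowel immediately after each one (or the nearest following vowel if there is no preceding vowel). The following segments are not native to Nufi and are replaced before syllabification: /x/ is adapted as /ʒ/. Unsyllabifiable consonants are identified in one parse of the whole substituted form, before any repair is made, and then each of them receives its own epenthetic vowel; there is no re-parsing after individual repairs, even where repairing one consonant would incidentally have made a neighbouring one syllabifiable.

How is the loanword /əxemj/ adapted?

Substitution: /x/ → /ʒ/, giving /əʒemj/.
The consonants /m/, /j/ cannot be parsed into a legal (C)(C)V syllable (no codas are permitted; onsets may contain at most 2 consonants).
Inserting the epenthetic vowel yields /m/ → /me/, /j/ → /je/.

əʒemeje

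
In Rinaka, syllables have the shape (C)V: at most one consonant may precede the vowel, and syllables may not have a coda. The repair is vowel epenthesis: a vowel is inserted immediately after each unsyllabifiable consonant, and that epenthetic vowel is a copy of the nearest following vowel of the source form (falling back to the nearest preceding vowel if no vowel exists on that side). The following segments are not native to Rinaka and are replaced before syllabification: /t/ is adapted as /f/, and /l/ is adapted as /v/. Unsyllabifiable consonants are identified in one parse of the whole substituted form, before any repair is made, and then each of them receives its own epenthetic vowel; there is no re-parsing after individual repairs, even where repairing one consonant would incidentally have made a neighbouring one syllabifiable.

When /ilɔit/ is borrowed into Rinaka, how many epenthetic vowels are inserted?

After substitution the input is /ivɔif/.
The unsyllabifiable consonants are /f/; each receives one epenthetic vowel.

1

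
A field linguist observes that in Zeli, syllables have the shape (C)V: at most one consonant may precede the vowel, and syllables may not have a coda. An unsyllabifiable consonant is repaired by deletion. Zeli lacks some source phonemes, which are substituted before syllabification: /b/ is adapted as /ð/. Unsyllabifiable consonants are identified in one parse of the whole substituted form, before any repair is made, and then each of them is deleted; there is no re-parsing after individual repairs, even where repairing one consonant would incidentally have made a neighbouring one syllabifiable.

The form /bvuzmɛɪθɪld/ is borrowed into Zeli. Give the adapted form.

vumɛɪθɪ

Substitution: /b/ → /ð/, giving /ðvuzmɛɪθɪld/.
The consonants /ð/, /z/, /l/, /d/ cannot be parsed into a legal (C)V syllable (no codas are permitted; onsets are limited to one consonant).
Each unlicensed consonant is deleted: /ð/, /z/, /l/, /d/.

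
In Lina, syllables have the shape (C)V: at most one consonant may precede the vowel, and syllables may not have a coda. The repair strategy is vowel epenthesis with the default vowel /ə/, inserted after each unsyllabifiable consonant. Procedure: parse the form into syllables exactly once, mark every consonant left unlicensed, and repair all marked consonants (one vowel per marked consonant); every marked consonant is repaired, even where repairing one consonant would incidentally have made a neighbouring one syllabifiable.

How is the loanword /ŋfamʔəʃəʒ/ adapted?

Under (C)V, the unsyllabifiable consonants are /ŋ/, /m/, /ʒ/ (no codas are permitted; onsets are limited to one consonant).
Each unlicensed consonant becomes the onset of a new syllable: /ŋ/ → /ŋə/, /m/ → /mə/, /ʒ/ → /ʒə/.

ŋəfaməʔəʃəʒə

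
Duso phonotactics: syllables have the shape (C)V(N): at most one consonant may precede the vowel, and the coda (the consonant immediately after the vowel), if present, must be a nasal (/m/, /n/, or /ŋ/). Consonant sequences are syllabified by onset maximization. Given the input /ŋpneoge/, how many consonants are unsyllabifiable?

2

Under (C)V(N), the unsyllabifiable consonants are /ŋ/, /p/ (only a nasal (/m/, /n/, or /ŋ/) is licensed in coda position; onsets are limited to one consonant).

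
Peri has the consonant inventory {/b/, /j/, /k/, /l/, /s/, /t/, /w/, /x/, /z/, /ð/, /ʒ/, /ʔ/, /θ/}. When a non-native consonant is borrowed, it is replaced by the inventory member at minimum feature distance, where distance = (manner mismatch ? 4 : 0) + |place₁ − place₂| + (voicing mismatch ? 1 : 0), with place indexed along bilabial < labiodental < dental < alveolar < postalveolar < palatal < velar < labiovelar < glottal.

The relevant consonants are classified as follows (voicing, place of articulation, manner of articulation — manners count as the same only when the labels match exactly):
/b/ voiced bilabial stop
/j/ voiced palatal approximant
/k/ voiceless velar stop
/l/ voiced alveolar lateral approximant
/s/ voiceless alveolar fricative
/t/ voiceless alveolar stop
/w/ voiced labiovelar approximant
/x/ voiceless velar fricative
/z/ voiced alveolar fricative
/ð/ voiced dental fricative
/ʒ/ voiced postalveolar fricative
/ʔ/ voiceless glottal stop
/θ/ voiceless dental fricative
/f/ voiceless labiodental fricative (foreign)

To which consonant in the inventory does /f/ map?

/θ/ is closest: same manner (fricative), place distance 1 (labiodental→dental), same voicing; total 1. Next closest is /s/ at distance 2.

θ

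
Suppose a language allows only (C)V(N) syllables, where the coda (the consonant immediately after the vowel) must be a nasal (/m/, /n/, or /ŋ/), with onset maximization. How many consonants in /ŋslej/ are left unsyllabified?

3

Under (C)V(N), the unsyllabifiable consonants are /ŋ/, /s/, /j/ (only a nasal (/m/, /n/, or /ŋ/) is licensed in coda position; onsets are limited to one consonant).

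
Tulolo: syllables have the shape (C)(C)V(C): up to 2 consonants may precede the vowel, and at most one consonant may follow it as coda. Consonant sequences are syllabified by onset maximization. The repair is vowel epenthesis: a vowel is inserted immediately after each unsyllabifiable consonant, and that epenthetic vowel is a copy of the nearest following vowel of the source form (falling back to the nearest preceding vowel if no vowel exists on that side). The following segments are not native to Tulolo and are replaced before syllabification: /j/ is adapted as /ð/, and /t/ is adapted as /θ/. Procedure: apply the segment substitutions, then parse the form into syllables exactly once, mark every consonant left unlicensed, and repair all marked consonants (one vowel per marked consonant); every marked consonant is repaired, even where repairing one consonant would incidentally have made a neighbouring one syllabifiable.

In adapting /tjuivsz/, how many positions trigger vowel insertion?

After substitution the input is /θðuivsz/.
The unsyllabifiable consonants are /s/, /z/; each receives one epenthetic vowel.

2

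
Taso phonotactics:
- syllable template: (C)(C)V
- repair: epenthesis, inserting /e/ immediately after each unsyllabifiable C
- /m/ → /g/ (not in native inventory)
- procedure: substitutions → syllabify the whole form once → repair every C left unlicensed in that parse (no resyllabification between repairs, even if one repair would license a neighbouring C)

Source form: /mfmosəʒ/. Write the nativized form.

gefgosəʒe

Substitution: /m/ → /g/, giving /gfgosəʒ/.
The consonants /g/, /ʒ/ cannot be parsed into a legal (C)(C)V syllable (no codas are permitted; onsets may contain at most 2 consonants).
Epenthesis after each stranded consonant: /g/ → /ge/, /ʒ/ → /ʒe/.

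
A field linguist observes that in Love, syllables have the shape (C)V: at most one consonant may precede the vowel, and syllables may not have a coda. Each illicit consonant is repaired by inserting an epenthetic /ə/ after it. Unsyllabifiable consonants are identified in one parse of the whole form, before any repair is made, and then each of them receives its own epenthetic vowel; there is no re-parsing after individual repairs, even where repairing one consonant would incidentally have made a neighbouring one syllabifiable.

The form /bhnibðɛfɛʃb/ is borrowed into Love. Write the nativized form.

The consonants /b/, /h/, /b/, /ʃ/, /b/ cannot be parsed into a legal (C)V syllable (no codas are permitted; onsets are limited to one consonant).
Each unlicensed consonant becomes the onset of a new syllable: /b/ → /bə/, /h/ → /hə/, /b/ → /bə/, /ʃ/ → /ʃə/, /b/ → /bə/.

bəhənibəðɛfɛʃəbə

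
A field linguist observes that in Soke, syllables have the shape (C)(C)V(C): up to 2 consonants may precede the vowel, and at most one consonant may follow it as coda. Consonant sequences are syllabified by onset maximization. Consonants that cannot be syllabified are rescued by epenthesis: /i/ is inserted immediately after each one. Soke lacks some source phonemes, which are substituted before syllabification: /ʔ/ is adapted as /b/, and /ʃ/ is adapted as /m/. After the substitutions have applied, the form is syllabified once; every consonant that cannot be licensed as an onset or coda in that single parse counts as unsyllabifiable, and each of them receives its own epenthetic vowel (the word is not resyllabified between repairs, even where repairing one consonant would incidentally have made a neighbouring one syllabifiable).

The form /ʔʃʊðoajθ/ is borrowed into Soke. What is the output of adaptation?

Substitution: /ʔ/ → /b/, /ʃ/ → /m/, giving /bmʊðoajθ/.
Syllabifying with onset maximization leaves /θ/ stranded (at most one coda consonant is licensed; onsets may contain at most 2 consonants).
Epenthesis after each stranded consonant: /θ/ → /θi/.

bmʊðoajθi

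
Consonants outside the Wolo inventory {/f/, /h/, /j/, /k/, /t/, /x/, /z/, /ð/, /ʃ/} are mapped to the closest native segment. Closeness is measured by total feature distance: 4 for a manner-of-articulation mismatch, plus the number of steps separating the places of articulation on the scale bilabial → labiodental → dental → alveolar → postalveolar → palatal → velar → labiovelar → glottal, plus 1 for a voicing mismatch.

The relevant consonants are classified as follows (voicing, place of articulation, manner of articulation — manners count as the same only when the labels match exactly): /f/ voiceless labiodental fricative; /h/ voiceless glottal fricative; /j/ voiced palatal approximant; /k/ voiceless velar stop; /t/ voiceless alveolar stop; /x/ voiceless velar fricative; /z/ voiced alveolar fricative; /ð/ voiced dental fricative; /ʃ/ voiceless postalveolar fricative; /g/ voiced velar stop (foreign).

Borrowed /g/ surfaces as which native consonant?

/k/ is closest: same manner (stop), place distance 0 (velar→velar), voicing differs (+1); total 1. Next closest is /t/ at distance 4.

k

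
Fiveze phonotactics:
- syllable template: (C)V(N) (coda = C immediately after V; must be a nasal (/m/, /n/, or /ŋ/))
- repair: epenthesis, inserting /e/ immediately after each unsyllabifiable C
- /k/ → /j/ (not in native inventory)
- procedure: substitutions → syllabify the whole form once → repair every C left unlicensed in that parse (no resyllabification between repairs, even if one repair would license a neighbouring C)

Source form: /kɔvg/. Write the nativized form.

Substitution: /k/ → /j/, giving /jɔvg/.
The consonants /v/, /g/ cannot be parsed into a legal (C)V(N) syllable (only a nasal (/m/, /n/, or /ŋ/) is licensed in coda position; onsets are limited to one consonant).
Each unlicensed consonant becomes the onset of a new syllable: /v/ → /ve/, /g/ → /ge/.

jɔvege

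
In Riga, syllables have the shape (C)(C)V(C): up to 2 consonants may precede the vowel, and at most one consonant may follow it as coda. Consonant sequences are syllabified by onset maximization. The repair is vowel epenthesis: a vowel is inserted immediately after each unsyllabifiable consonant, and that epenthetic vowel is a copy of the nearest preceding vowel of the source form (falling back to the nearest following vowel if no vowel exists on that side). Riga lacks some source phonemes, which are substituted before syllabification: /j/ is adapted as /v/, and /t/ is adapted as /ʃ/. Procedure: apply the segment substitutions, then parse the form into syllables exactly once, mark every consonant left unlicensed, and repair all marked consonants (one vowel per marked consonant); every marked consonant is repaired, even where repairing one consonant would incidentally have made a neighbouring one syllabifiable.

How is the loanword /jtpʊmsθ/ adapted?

vʊʃpʊmsʊθʊ

Substitution: /j/ → /v/, /t/ → /ʃ/, giving /vʃpʊmsθ/.
Under (C)(C)V(C), the unsyllabifiable consonants are /v/, /s/, /θ/ (at most one coda consonant is licensed; onsets may contain at most 2 consonants).
Inserting the epenthetic vowel yields /v/ → /vʊ/, /s/ → /sʊ/, /θ/ → /θʊ/.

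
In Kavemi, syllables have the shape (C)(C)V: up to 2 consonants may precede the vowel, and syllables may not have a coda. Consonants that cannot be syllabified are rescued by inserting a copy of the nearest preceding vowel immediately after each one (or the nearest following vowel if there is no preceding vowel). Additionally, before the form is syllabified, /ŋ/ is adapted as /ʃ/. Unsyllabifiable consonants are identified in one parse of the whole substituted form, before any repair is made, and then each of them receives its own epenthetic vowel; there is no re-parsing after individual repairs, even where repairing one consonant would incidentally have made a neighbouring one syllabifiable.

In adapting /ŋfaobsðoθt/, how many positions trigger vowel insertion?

After substitution the input is /ʃfaobsðoθt/.
The unsyllabifiable consonants are /b/, /θ/, /t/; each receives one epenthetic vowel.

3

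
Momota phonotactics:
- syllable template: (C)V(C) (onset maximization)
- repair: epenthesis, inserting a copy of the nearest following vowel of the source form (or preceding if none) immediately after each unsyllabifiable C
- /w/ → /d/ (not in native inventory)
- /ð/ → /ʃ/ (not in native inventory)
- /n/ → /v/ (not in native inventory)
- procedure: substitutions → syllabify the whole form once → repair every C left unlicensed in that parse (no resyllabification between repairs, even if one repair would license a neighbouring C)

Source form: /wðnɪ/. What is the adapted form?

Substitution: /w/ → /d/, /ð/ → /ʃ/, /n/ → /v/, giving /dʃvɪ/.
Under (C)V(C), the unsyllabifiable consonants are /d/, /ʃ/ (at most one coda consonant is licensed; onsets are limited to one consonant).
Inserting the epenthetic vowel yields /d/ → /dɪ/, /ʃ/ → /ʃɪ/.

dɪʃɪvɪ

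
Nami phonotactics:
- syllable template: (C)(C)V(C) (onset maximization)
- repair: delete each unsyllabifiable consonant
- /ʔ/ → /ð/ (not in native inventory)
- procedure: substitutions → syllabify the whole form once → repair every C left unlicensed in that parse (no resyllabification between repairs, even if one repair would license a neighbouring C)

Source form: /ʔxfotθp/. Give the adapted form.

xfot

Substitution: /ʔ/ → /ð/, giving /ðxfotθp/.
Syllabifying with onset maximization leaves /ð/, /θ/, /p/ stranded (at most one coda consonant is licensed; onsets may contain at most 2 consonants).
Deleting the stranded consonants removes /ð/, /θ/, /p/.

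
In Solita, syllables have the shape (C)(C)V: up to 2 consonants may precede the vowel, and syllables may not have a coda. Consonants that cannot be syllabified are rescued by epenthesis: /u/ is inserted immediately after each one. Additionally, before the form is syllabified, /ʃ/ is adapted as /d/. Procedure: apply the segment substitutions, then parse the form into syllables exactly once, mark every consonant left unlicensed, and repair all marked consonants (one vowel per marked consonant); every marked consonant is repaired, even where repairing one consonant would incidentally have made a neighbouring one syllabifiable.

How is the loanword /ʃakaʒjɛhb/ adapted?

dakaʒjɛhubu

Substitution: /ʃ/ → /d/, giving /dakaʒjɛhb/.
The consonants /h/, /b/ cannot be parsed into a legal (C)(C)V syllable (no codas are permitted; onsets may contain at most 2 consonants).
Each unlicensed consonant becomes the onset of a new syllable: /h/ → /hu/, /b/ → /bu/.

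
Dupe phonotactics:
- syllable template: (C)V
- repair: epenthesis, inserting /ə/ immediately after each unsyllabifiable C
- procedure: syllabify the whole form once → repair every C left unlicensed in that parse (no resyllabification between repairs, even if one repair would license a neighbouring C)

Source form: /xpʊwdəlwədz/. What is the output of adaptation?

The consonants /x/, /w/, /l/, /d/, /z/ cannot be parsed into a legal (C)V syllable (no codas are permitted; onsets are limited to one consonant).
Each unlicensed consonant becomes the onset of a new syllable: /x/ → /xə/, /w/ → /wə/, /l/ → /lə/, /d/ → /də/, /z/ → /zə/.

xəpʊwədələwədəzə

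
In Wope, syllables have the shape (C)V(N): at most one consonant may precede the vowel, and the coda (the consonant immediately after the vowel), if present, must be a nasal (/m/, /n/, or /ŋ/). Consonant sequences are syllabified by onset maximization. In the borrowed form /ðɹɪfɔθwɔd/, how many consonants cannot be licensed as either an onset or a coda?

3

The consonants /ð/, /θ/, /d/ cannot be parsed into a legal (C)V(N) syllable (only a nasal (/m/, /n/, or /ŋ/) is licensed in coda position; onsets are limited to one consonant).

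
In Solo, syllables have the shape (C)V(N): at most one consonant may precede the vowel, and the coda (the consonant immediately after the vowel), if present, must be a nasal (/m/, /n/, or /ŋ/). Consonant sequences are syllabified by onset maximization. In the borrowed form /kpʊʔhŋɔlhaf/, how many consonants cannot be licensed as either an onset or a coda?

5

The consonants /k/, /ʔ/, /h/, /l/, /f/ cannot be parsed into a legal (C)V(N) syllable (only a nasal (/m/, /n/, or /ŋ/) is licensed in coda position; onsets are limited to one consonant).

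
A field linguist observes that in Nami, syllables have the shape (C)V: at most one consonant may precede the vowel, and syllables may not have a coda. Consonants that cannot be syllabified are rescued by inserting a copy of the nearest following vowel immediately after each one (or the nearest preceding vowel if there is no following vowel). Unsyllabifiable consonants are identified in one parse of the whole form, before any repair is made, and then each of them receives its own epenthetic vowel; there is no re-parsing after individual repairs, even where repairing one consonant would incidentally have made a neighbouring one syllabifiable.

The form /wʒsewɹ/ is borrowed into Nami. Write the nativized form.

weʒeseweɹe

Syllabifying with onset maximization leaves /w/, /ʒ/, /w/, /ɹ/ stranded (no codas are permitted; onsets are limited to one consonant).
Epenthesis after each stranded consonant: /w/ → /we/, /ʒ/ → /ʒe/, /w/ → /we/, /ɹ/ → /ɹe/.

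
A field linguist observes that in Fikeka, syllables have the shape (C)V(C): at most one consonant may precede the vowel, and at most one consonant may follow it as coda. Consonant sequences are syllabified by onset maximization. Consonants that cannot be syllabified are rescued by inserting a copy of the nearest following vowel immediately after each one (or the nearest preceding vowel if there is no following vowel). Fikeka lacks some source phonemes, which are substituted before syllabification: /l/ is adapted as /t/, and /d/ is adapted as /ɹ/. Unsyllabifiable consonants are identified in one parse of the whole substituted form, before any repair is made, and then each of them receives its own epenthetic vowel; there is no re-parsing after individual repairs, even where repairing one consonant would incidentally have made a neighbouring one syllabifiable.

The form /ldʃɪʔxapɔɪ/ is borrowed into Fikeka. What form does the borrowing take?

tɪɹɪʃɪʔxapɔɪ

Substitution: /l/ → /t/, /d/ → /ɹ/, giving /tɹʃɪʔxapɔɪ/.
Syllabifying with onset maximization leaves /t/, /ɹ/ stranded (at most one coda consonant is licensed; onsets are limited to one consonant).
Inserting the epenthetic vowel yields /t/ → /tɪ/, /ɹ/ → /ɹɪ/.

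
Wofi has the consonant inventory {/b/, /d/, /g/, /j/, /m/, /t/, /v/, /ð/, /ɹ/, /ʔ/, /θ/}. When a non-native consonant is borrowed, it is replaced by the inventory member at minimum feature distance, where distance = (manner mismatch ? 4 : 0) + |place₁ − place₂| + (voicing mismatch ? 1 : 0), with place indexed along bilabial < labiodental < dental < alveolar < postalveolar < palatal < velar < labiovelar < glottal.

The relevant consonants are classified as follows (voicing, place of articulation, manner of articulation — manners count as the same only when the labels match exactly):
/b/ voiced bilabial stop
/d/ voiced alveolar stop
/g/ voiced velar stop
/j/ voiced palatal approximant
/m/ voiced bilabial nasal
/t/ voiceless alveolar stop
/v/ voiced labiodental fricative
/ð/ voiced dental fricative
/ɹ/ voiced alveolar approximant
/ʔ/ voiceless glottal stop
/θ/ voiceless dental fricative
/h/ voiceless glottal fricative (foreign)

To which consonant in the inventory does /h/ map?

ʔ

/ʔ/ is closest: manner differs (fricative→stop, +4), place distance 0 (glottal→glottal), same voicing; total 4. Next closest is /θ/ at distance 6.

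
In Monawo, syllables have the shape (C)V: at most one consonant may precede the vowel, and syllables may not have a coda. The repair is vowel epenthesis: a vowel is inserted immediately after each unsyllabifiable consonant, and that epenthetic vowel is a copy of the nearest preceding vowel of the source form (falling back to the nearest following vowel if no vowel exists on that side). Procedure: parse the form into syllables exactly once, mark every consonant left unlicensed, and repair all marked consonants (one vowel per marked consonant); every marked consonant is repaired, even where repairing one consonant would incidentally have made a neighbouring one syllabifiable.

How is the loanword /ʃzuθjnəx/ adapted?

Syllabifying with onset maximization leaves /ʃ/, /θ/, /j/, /x/ stranded (no codas are permitted; onsets are limited to one consonant).
Inserting the epenthetic vowel yields /ʃ/ → /ʃu/, /θ/ → /θu/, /j/ → /ju/, /x/ → /xə/.

ʃuzuθujunəxə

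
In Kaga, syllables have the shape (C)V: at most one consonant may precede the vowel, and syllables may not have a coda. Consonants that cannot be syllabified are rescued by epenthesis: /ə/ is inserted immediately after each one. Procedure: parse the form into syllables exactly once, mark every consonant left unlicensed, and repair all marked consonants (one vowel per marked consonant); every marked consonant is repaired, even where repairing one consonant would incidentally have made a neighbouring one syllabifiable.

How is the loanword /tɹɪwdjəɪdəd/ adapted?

təɹɪwədəjəɪdədə

The consonants /t/, /w/, /d/, /d/ cannot be parsed into a legal (C)V syllable (no codas are permitted; onsets are limited to one consonant).
Each unlicensed consonant becomes the onset of a new syllable: /t/ → /tə/, /w/ → /wə/, /d/ → /də/, /d/ → /də/.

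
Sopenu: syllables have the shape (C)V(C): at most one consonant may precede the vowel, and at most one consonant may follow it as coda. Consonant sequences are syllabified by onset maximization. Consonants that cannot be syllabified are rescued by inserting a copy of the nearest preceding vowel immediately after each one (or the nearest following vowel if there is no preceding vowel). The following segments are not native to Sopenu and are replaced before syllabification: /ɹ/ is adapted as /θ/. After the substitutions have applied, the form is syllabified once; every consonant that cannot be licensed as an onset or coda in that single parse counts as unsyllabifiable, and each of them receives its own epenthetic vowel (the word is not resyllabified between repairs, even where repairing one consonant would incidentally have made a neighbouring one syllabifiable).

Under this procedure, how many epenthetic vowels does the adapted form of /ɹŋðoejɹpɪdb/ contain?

4

After substitution the input is /θŋðoejθpɪdb/.
The unsyllabifiable consonants are /θ/, /ŋ/, /θ/, /b/; each receives one epenthetic vowel.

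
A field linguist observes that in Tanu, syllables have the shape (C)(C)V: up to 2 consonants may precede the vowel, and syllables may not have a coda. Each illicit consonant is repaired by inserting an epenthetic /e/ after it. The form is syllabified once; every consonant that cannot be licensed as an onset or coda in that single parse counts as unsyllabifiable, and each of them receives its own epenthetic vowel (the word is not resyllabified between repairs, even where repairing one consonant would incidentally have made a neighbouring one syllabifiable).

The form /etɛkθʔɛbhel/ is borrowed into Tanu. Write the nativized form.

Under (C)(C)V, the unsyllabifiable consonants are /k/, /l/ (no codas are permitted; onsets may contain at most 2 consonants).
Each unlicensed consonant becomes the onset of a new syllable: /k/ → /ke/, /l/ → /le/.

etɛkeθʔɛbhele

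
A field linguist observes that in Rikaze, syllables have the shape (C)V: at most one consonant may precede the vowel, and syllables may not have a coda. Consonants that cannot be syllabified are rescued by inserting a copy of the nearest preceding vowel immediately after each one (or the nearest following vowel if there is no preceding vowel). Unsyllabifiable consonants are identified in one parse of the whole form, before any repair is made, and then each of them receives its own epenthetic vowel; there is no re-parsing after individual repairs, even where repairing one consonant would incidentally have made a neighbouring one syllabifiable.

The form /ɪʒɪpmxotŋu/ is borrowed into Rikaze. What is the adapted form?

ɪʒɪpɪmɪxotoŋu

Syllabifying with onset maximization leaves /p/, /m/, /t/ stranded (no codas are permitted; onsets are limited to one consonant).
Each unlicensed consonant becomes the onset of a new syllable: /p/ → /pɪ/, /m/ → /mɪ/, /t/ → /to/.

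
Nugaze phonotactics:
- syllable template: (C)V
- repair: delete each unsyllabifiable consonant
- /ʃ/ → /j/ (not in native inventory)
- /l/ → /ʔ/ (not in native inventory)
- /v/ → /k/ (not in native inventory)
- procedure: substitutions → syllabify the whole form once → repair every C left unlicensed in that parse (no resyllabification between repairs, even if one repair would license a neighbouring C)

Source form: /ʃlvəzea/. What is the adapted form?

kəzea

Substitution: /ʃ/ → /j/, /l/ → /ʔ/, /v/ → /k/, giving /jʔkəzea/.
The consonants /j/, /ʔ/ cannot be parsed into a legal (C)V syllable (no codas are permitted; onsets are limited to one consonant).
Each unlicensed consonant is deleted: /j/, /ʔ/.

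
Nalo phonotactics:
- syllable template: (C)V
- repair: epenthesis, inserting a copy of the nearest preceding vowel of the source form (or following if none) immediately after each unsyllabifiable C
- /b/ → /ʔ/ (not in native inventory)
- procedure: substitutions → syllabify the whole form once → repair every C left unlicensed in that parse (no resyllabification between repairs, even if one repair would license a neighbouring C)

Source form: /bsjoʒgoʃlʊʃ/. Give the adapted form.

ʔosojoʒogoʃolʊʃʊ

Substitution: /b/ → /ʔ/, giving /ʔsjoʒgoʃlʊʃ/.
Syllabifying with onset maximization leaves /ʔ/, /s/, /ʒ/, /ʃ/, /ʃ/ stranded (no codas are permitted; onsets are limited to one consonant).
Each unlicensed consonant becomes the onset of a new syllable: /ʔ/ → /ʔo/, /s/ → /so/, /ʒ/ → /ʒo/, /ʃ/ → /ʃo/, /ʃ/ → /ʃʊ/.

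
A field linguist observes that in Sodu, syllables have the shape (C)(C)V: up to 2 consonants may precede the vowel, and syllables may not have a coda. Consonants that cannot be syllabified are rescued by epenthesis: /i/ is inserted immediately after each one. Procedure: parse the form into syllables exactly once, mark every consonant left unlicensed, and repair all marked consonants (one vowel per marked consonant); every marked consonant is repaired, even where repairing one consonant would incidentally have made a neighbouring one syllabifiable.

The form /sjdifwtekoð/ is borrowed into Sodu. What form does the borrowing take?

sijdifiwtekoði

The consonants /s/, /f/, /ð/ cannot be parsed into a legal (C)(C)V syllable (no codas are permitted; onsets may contain at most 2 consonants).
Inserting the epenthetic vowel yields /s/ → /si/, /f/ → /fi/, /ð/ → /ði/.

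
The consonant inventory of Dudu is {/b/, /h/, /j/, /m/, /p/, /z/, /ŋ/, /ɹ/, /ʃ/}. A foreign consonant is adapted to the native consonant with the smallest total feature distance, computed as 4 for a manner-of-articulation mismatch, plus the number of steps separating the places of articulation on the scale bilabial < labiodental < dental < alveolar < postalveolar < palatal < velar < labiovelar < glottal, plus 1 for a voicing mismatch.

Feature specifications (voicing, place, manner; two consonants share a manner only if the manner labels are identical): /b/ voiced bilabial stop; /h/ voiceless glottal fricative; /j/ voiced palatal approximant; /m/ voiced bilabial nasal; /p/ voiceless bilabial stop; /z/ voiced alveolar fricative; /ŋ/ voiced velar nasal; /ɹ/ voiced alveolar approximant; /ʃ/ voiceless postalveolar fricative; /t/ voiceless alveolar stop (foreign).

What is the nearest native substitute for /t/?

p

/p/ is closest: same manner (stop), place distance 3 (alveolar→bilabial), same voicing; total 3. Next closest is /b/ at distance 4.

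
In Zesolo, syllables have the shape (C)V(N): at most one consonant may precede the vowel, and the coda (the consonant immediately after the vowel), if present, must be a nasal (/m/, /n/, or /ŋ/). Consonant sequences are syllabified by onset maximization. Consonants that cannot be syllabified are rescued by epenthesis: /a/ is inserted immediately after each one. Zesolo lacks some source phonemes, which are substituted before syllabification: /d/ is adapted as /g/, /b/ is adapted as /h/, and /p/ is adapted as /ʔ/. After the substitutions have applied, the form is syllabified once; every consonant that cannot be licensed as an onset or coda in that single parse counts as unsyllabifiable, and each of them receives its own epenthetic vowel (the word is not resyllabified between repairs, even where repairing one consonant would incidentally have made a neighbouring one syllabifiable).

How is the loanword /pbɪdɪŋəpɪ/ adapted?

Substitution: /p/ → /ʔ/, /b/ → /h/, /d/ → /g/, giving /ʔhɪgɪŋəʔɪ/.
Syllabifying with onset maximization leaves /ʔ/ stranded (only a nasal (/m/, /n/, or /ŋ/) is licensed in coda position; onsets are limited to one consonant).
Inserting the epenthetic vowel yields /ʔ/ → /ʔa/.

ʔahɪgɪŋəʔɪ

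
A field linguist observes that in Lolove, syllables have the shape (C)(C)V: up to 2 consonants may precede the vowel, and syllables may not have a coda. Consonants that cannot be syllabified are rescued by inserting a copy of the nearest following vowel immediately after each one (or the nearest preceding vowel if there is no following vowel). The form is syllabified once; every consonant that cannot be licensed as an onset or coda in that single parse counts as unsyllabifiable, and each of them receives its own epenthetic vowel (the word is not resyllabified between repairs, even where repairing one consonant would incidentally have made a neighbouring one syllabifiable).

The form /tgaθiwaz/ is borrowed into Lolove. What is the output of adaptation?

Under (C)(C)V, the unsyllabifiable consonants are /z/ (no codas are permitted; onsets may contain at most 2 consonants).
Inserting the epenthetic vowel yields /z/ → /za/.

tgaθiwaza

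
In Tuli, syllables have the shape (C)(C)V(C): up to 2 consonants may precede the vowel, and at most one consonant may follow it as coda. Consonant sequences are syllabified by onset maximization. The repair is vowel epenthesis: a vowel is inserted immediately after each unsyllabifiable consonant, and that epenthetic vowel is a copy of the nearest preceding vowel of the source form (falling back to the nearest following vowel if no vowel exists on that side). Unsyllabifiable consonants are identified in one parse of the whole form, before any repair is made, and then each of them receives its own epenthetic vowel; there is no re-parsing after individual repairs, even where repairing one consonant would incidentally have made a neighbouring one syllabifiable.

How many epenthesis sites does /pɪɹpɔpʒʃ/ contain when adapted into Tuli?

2

The unsyllabifiable consonants are /ʒ/, /ʃ/; each receives one epenthetic vowel.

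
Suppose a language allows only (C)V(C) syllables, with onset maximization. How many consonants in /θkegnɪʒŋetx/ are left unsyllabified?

Under (C)V(C), the unsyllabifiable consonants are /θ/, /x/ (at most one coda consonant is licensed; onsets are limited to one consonant).

2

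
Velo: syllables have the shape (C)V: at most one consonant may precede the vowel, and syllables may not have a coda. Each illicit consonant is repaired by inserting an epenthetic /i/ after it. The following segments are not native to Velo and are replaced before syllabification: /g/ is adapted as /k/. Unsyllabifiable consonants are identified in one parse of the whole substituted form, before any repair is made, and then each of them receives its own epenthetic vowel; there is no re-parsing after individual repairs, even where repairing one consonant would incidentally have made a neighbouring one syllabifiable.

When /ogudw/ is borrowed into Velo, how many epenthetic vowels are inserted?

After substitution the input is /okudw/.
The unsyllabifiable consonants are /d/, /w/; each receives one epenthetic vowel.

2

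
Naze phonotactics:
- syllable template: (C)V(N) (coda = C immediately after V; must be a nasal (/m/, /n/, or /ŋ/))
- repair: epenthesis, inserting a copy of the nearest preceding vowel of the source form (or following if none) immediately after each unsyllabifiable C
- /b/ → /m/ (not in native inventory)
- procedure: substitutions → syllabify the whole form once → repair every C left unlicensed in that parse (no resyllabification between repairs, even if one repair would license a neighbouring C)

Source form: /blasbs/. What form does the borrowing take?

Substitution: /b/ → /m/, giving /mlasms/.
Syllabifying with onset maximization leaves /m/, /s/, /m/, /s/ stranded (only a nasal (/m/, /n/, or /ŋ/) is licensed in coda position; onsets are limited to one consonant).
Each unlicensed consonant becomes the onset of a new syllable: /m/ → /ma/, /s/ → /sa/, /m/ → /ma/, /s/ → /sa/.

malasamasa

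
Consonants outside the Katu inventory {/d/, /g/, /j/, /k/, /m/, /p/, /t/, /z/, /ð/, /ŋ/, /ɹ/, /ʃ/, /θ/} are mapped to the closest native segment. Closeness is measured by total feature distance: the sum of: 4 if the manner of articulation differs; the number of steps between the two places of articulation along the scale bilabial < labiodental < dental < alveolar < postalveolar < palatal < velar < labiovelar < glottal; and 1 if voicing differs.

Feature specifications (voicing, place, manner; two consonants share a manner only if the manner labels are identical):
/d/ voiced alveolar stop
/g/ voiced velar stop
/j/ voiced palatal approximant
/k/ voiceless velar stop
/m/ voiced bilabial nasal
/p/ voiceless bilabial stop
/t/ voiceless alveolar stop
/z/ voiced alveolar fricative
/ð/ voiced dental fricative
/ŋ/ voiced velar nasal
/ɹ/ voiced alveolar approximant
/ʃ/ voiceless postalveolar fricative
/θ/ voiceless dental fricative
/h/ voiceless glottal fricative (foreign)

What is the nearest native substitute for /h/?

ʃ

/ʃ/ is closest: same manner (fricative), place distance 4 (glottal→postalveolar), same voicing; total 4. Next closest is /k/ at distance 6.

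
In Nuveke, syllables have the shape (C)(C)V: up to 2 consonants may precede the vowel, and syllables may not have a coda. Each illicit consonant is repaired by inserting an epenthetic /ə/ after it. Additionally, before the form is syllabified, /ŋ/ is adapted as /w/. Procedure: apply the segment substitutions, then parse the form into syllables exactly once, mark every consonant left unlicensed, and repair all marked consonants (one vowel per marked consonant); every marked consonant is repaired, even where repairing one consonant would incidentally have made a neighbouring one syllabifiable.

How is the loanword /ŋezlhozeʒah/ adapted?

wezəlhozeʒahə

Substitution: /ŋ/ → /w/, giving /wezlhozeʒah/.
Under (C)(C)V, the unsyllabifiable consonants are /z/, /h/ (no codas are permitted; onsets may contain at most 2 consonants).
Epenthesis after each stranded consonant: /z/ → /zə/, /h/ → /hə/.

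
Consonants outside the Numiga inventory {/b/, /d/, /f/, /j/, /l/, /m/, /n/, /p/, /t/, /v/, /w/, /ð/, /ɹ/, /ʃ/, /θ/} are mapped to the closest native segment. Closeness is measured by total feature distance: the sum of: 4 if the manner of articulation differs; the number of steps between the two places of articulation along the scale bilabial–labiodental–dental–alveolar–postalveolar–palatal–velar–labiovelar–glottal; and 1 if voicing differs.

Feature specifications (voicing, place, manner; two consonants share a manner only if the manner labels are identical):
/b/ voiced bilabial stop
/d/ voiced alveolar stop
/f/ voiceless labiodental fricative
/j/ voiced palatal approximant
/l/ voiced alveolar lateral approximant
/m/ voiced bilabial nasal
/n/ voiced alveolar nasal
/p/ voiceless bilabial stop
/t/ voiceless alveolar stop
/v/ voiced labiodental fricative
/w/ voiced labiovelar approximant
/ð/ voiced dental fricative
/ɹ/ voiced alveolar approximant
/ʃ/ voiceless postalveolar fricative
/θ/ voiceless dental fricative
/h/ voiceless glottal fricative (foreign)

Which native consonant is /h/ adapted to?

ʃ

/ʃ/ is closest: same manner (fricative), place distance 4 (glottal→postalveolar), same voicing; total 4. Next closest is /w/ at distance 6.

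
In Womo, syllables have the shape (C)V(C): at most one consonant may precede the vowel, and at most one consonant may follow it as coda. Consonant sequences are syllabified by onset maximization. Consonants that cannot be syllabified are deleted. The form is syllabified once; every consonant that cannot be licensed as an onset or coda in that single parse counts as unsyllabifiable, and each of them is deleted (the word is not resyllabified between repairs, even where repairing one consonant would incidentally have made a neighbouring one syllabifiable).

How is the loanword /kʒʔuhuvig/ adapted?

ʔuhuvig

The consonants /k/, /ʒ/ cannot be parsed into a legal (C)V(C) syllable (at most one coda consonant is licensed; onsets are limited to one consonant).
Deleting the stranded consonants removes /k/, /ʒ/.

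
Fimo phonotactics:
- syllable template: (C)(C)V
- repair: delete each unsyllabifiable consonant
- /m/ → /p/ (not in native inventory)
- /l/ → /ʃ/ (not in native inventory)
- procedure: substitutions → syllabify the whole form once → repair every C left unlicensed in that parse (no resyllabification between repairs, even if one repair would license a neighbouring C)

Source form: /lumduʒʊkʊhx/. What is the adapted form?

ʃupduʒʊkʊ

Substitution: /l/ → /ʃ/, /m/ → /p/, giving /ʃupduʒʊkʊhx/.
The consonants /h/, /x/ cannot be parsed into a legal (C)(C)V syllable (no codas are permitted; onsets may contain at most 2 consonants).
Deleting the stranded consonants removes /h/, /x/.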